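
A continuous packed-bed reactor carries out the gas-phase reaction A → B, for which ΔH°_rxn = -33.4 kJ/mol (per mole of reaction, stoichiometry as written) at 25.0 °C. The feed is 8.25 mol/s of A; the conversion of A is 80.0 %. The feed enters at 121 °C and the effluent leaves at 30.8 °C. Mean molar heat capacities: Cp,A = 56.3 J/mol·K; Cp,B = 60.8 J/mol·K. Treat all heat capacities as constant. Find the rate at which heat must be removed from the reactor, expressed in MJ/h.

Extent of reaction ξ = 0.800 × 8.25 = 6.6 mol/s
Reaction term: ξ·ΔH°_rxn = 6.6 × -33.4 = -220.44 kJ/s
Sensible, feed 121→25 °C: -44.59 kJ/s
Outlet flows (mol/s): A 1.65, B 6.6
Sensible, products 25→30.8 °C: 2.8662 kJ/s
Q = ΔH = -262.16 kJ/s = -262.16 kW
Heat removed = 943.79 MJ/h

Q_out = 944 MJ/h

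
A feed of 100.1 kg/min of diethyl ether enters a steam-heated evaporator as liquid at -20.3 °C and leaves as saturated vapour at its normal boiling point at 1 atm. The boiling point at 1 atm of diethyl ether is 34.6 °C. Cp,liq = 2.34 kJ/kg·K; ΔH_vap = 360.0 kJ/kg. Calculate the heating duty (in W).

Q = 815000 W

liquid -20.3→34.6 °C: 128.47 kJ/kg
vaporisation at 34.6 °C: 360 kJ/kg
Δh = 128.47 + 360 = 488.47 kJ/kg
Q = ṁ·Δh = 100.1 kg/min × 488.47 kJ/kg = 48895 kJ/min
|Q| = 814.92 kW = 814920 W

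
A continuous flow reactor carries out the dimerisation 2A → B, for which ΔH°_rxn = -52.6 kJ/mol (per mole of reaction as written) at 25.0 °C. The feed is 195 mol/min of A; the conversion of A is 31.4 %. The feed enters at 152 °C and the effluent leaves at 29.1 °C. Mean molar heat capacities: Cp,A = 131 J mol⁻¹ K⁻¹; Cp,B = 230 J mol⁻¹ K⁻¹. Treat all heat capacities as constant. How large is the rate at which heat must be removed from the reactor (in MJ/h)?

Extent of reaction ξ = 0.314 × 195 / 2 = 30.615 mol/min
Reaction term: ξ·ΔH°_rxn = 30.615 × -52.6 = -1610.3 kJ/min
Sensible, feed 152→25 °C: -3244.2 kJ/min
Outlet flows (mol/min): A 133.77, B 30.615
Sensible, products 25→29.1 °C: 100.72 kJ/min
Q = ΔH = -4753.8 kJ/min = -79.231 kW
Heat removed = 285.23 MJ/h

Q_out = 285 MJ/h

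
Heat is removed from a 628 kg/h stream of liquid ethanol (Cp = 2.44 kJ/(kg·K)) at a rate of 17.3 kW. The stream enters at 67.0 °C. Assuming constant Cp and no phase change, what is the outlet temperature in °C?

Q = 17.3 kW = 62280 kJ/h
ΔT = Q/(ṁ·Cp) = 62280/(628×2.44) = 40.644 K
T_out = 67.0 − 40.644 = 26.356 °C

T_out = 26.4 °C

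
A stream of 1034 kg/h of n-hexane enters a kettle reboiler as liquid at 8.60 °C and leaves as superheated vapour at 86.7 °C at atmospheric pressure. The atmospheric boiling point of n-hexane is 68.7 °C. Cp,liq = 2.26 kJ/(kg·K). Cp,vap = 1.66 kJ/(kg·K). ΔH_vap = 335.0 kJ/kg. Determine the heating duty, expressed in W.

Q = 144000 W

liquid 8.60→68.7 °C: 135.83 kJ/kg
vaporisation at 68.7 °C: 335 kJ/kg
vapour 68.7→86.7 °C: 29.88 kJ/kg
Δh = 135.83 + 335 + 29.88 = 500.71 kJ/kg
Q = ṁ·Δh = 1034 kg/h × 500.71 kJ/kg = 517730 kJ/h
|Q| = 143.81 kW = 143810 W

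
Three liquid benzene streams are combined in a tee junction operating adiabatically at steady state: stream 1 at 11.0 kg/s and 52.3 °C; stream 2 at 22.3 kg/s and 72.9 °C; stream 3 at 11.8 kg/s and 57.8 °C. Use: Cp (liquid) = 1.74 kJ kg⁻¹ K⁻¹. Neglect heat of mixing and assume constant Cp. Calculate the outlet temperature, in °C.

No heat crosses the boundary, so H_out = H_in.
Σ ṁᵢCp,ᵢTᵢ = 11.0×1.74×52.3 + 22.3×1.74×72.9 + 11.8×1.74×57.8 = 5016.4
Σ ṁᵢCp,ᵢ = 11.0×1.74 + 22.3×1.74 + 11.8×1.74 = 78.474
T_out = 5016.4 / 78.474 = 63.925 °C

T_out = 63.9 °C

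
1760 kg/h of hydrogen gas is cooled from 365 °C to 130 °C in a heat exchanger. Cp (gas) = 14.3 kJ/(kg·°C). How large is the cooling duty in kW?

Q_c = 1640 kW

Q = ṁ·Cp·ΔT = 1760 × 14.3 × (130 − 365) = -5.9145e+06 kJ/h
Converting: 5.9145e+06 / 3600 s = 1642.9 kW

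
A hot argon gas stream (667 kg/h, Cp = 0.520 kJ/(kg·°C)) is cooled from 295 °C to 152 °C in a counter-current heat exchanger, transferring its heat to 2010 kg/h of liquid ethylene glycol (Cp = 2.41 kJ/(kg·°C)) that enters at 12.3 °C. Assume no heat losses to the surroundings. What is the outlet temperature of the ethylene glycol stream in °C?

Heat released by hot stream: Q = 667 × 0.520 × (295 − 152) = 49598 kJ/h
Energy balance on cold side (adiabatic exchanger): Q = ṁ_c·Cp_c·(T_c,out − T_c,in)
T_c,out = 12.3 + 49598/(2010 × 2.41) = 22.539 °C

T_c,out = 22.5 °C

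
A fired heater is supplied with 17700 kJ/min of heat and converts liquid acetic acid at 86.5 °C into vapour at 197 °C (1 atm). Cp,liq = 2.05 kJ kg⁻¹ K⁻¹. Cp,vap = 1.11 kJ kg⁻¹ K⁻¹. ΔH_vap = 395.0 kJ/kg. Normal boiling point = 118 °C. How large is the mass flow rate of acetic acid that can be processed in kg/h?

Δh = 2.05×(118−86.5) + 395.0 + 1.11×(197−118) = 547.26 kJ/kg
Q = 17700 kJ/min = 295 kJ/s = 1.062e+06 kJ/h
ṁ = Q/Δh = 1.062e+06 / 547.26 = 1940.6 kg/h

ṁ = 1940 kg/h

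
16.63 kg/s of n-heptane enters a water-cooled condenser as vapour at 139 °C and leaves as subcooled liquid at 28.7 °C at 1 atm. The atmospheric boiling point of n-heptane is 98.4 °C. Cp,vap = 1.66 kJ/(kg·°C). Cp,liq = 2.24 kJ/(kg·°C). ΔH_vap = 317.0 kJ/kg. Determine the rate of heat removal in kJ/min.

vapour 139→98.4 °C: -67.396 kJ/kg
condensation at 98.4 °C: -317 kJ/kg
liquid 98.4→28.7 °C: -156.13 kJ/kg
Δh = -67.396 + -317 + -156.13 = -540.52 kJ/kg
Q = ṁ·Δh = 16.63 kg/s × -540.52 kJ/kg = -8988.9 kJ/s
|Q| = 8988.9 kW = 539330 kJ/min

Q_c = 539000 kJ/min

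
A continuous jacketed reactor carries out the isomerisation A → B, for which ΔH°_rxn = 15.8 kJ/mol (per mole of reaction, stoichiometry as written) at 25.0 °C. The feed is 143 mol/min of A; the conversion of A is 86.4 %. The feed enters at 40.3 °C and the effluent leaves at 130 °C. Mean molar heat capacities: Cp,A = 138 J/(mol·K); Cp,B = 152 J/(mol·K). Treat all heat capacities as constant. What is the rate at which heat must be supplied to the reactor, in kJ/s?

Extent of reaction ξ = 0.864 × 143 = 123.55 mol/min
Reaction term: ξ·ΔH°_rxn = 123.55 × 15.8 = 1952.1 kJ/min
Sensible, feed 40.3→25 °C: -301.93 kJ/min
Outlet flows (mol/min): A 19.448, B 123.55
Sensible, products 25→130 °C: 2253.7 kJ/min
Q = ΔH = 3903.9 kJ/min = 65.065 kW
Heat supplied = 65.065 kJ/s

Q_in = 65.1 kJ/s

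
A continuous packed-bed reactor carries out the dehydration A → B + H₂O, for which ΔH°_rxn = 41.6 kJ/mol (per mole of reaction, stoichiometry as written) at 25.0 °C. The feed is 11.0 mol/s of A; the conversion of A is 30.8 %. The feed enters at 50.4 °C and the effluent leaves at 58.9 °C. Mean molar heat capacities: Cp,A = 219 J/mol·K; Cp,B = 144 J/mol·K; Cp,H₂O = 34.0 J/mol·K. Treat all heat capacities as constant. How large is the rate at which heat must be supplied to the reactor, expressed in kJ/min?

Q_in = 9400 kJ/min

Extent of reaction ξ = 0.308 × 11.0 = 3.388 mol/s
Reaction term: ξ·ΔH°_rxn = 3.388 × 41.6 = 140.94 kJ/s
Sensible, feed 50.4→25 °C: -61.189 kJ/s
Outlet flows (mol/s): A 7.612, B 3.388, H₂O 3.388
Sensible, products 25→58.9 °C: 76.956 kJ/s
Q = ΔH = 156.71 kJ/s = 156.71 kW
Heat supplied = 9402.5 kJ/min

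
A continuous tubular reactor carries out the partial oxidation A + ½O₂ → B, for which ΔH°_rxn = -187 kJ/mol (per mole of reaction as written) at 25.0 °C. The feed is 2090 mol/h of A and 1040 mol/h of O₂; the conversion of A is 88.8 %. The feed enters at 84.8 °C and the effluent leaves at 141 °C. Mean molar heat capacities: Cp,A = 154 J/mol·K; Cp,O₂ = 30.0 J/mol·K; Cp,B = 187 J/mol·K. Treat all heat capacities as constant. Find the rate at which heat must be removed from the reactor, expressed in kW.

Extent of reaction ξ = 0.888 × 2090 = 1855.9 mol/h
Reaction term: ξ·ΔH°_rxn = 1855.9 × -187 = -347060 kJ/h
Sensible, feed 84.8→25 °C: -21113 kJ/h
Outlet flows (mol/h): A 234.08, O₂ 112.04, B 1855.9
Sensible, products 25→141 °C: 44830 kJ/h
Q = ΔH = -323340 kJ/h = -89.817 kW
Heat removed = 89.817 kW

Q_out = 89.8 kW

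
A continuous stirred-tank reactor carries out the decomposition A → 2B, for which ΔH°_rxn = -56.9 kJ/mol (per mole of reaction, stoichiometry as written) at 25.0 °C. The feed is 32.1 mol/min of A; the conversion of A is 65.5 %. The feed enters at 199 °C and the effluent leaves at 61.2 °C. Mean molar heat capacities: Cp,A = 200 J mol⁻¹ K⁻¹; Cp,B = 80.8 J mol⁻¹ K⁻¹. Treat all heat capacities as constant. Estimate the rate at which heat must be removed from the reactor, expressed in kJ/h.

Extent of reaction ξ = 0.655 × 32.1 = 21.026 mol/min
Reaction term: ξ·ΔH°_rxn = 21.026 × -56.9 = -1196.4 kJ/min
Sensible, feed 199→25 °C: -1117.1 kJ/min
Outlet flows (mol/min): A 11.075, B 42.051
Sensible, products 25→61.2 °C: 203.18 kJ/min
Q = ΔH = -2110.3 kJ/min = -35.171 kW
Heat removed = 126620 kJ/h

Q_out = 127000 kJ/h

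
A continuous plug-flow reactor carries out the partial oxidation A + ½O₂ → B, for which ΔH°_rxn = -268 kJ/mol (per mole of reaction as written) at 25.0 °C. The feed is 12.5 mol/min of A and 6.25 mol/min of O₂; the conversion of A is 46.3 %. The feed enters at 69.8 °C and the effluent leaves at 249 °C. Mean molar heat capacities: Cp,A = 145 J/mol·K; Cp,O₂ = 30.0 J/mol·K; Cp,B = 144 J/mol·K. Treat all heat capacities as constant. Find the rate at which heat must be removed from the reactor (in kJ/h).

Q_out = 72800 kJ/h

Extent of reaction ξ = 0.463 × 12.5 = 5.7875 mol/min
Reaction term: ξ·ΔH°_rxn = 5.7875 × -268 = -1551.1 kJ/min
Sensible, feed 69.8→25 °C: -89.6 kJ/min
Outlet flows (mol/min): A 6.7125, O₂ 3.3562, B 5.7875
Sensible, products 25→249 °C: 427.26 kJ/min
Q = ΔH = -1213.4 kJ/min = -20.223 kW
Heat removed = 72804 kJ/h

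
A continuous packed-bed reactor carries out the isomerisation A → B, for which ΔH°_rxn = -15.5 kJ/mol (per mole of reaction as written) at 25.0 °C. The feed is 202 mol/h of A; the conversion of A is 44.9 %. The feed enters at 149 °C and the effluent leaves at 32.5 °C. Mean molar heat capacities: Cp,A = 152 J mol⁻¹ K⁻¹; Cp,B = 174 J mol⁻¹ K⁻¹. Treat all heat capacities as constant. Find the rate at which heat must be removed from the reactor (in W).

Extent of reaction ξ = 0.449 × 202 = 90.698 mol/h
Reaction term: ξ·ΔH°_rxn = 90.698 × -15.5 = -1405.8 kJ/h
Sensible, feed 149→25 °C: -3807.3 kJ/h
Outlet flows (mol/h): A 111.3, B 90.698
Sensible, products 25→32.5 °C: 245.25 kJ/h
Q = ΔH = -4967.9 kJ/h = -1.38 kW
Heat removed = 1380 W

Q_out = 1380 W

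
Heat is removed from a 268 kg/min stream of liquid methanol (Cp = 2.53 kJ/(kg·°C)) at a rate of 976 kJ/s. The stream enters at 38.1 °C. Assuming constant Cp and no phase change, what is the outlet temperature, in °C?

T_out = -48.3 °C

Q = 976 kJ/s = 58560 kJ/min
ΔT = Q/(ṁ·Cp) = 58560/(268×2.53) = 86.367 K
T_out = 38.1 − 86.367 = -48.267 °C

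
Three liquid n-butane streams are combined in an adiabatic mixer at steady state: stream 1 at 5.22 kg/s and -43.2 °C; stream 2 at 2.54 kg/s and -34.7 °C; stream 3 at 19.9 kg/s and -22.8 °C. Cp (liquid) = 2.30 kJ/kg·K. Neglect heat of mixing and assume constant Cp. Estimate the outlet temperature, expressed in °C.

Adiabatic, steady state ⇒ Σ ṁᵢCp,ᵢ(T_out − Tᵢ) = 0
Σ ṁᵢCp,ᵢTᵢ = 5.22×2.30×-43.2 + 2.54×2.30×-34.7 + 19.9×2.30×-22.8 = -1764.9
Σ ṁᵢCp,ᵢ = 5.22×2.30 + 2.54×2.30 + 19.9×2.30 = 63.618
T_out = -1764.9 / 63.618 = -27.743 °C

T_out = -27.7 °C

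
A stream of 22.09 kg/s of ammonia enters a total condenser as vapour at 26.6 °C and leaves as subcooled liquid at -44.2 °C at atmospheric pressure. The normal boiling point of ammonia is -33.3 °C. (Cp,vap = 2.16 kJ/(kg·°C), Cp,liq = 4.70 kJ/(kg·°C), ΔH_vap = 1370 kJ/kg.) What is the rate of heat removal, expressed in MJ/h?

vapour 26.6→-33.3 °C: -129.38 kJ/kg
condensation at -33.3 °C: -1370 kJ/kg
liquid -33.3→-44.2 °C: -51.23 kJ/kg
Δh = -129.38 + -1370 + -51.23 = -1550.6 kJ/kg
Q = ṁ·Δh = 22.09 kg/s × -1550.6 kJ/kg = -34253 kJ/s
|Q| = 34253 kW = 123310 MJ/h

Q_c = 123000 MJ/h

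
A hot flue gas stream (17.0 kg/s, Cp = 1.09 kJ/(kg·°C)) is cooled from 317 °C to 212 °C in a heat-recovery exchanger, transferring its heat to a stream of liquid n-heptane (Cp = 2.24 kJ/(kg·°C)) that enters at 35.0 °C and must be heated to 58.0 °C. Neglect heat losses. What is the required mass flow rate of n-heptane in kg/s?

ṁ_c = 37.8 kg/s

Heat released by hot stream: Q = 17.0 × 1.09 × (317 − 212) = 1945.7 kJ/s
Energy balance on cold side (adiabatic exchanger): Q = ṁ_c·Cp_c·(T_c,out − T_c,in)
ṁ_c = 1945.7 / [2.24 × (58.0 − 35.0)] = 37.765 kg/s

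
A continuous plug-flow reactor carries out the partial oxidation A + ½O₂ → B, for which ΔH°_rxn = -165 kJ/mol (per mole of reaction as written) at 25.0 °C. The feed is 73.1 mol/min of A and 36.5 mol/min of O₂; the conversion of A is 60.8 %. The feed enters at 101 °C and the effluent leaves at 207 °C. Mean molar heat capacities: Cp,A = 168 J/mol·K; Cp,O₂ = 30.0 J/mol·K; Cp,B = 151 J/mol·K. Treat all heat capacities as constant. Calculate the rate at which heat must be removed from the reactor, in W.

Q_out = 103000 W

Extent of reaction ξ = 0.608 × 73.1 = 44.445 mol/min
Reaction term: ξ·ΔH°_rxn = 44.445 × -165 = -7333.4 kJ/min
Sensible, feed 101→25 °C: -1016.6 kJ/min
Outlet flows (mol/min): A 28.655, O₂ 14.278, B 44.445
Sensible, products 25→207 °C: 2175.5 kJ/min
Q = ΔH = -6174.4 kJ/min = -102.91 kW
Heat removed = 102910 W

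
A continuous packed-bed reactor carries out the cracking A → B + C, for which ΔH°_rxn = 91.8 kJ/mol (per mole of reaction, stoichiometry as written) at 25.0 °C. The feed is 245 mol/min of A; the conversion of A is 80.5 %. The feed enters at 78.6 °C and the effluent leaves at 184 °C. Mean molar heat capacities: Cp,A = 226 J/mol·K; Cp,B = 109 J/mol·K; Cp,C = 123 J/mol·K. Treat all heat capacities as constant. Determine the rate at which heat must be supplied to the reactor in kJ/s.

Q_in = 402 kJ/s

Extent of reaction ξ = 0.805 × 245 = 197.23 mol/min
Reaction term: ξ·ΔH°_rxn = 197.23 × 91.8 = 18105 kJ/min
Sensible, feed 78.6→25 °C: -2967.8 kJ/min
Outlet flows (mol/min): A 47.775, B 197.23, C 197.23
Sensible, products 25→184 °C: 8992 kJ/min
Q = ΔH = 24129 kJ/min = 402.16 kW
Heat supplied = 402.16 kJ/s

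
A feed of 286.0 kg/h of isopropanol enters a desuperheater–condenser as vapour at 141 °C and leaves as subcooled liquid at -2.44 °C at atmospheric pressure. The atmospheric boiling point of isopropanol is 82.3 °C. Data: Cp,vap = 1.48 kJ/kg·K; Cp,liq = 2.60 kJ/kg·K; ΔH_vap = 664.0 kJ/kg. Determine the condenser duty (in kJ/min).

Q_c = 4630 kJ/min

vapour 141→82.3 °C: -86.876 kJ/kg
condensation at 82.3 °C: -664 kJ/kg
liquid 82.3→-2.44 °C: -220.32 kJ/kg
Δh = -86.876 + -664 + -220.32 = -971.2 kJ/kg
Q = ṁ·Δh = 286.0 kg/h × -971.2 kJ/kg = -277760 kJ/h
|Q| = 77.156 kW = 4629.4 kJ/min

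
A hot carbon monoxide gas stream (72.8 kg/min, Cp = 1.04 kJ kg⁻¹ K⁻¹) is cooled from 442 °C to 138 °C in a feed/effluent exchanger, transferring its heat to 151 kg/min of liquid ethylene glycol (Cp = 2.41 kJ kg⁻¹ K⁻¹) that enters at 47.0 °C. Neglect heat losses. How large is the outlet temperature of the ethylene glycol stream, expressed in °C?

Heat released by hot stream: Q = 72.8 × 1.04 × (442 − 138) = 23016 kJ/min
Energy balance on cold side (adiabatic exchanger): Q = ṁ_c·Cp_c·(T_c,out − T_c,in)
T_c,out = 47.0 + 23016/(151 × 2.41) = 110.25 °C

T_c,out = 110 °C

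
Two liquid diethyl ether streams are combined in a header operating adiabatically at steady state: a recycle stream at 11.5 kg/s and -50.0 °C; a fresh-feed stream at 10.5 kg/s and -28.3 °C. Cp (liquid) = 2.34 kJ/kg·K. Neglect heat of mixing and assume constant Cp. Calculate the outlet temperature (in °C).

T_out = -39.6 °C

Energy balance with Q = 0: Σ ṁᵢCp,ᵢ(T_out − Tᵢ) = 0
T_out = Σ ṁᵢCp,ᵢTᵢ / Σ ṁᵢCp,ᵢ
      = -2040.8 / 51.48 = -39.643 °C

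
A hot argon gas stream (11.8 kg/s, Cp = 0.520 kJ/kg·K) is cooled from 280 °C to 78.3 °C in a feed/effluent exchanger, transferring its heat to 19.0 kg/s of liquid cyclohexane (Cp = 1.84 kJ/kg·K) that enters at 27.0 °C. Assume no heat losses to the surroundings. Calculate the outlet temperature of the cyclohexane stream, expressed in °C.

Heat released by hot stream: Q = 11.8 × 0.520 × (280 − 78.3) = 1237.6 kJ/s
Energy balance on cold side (adiabatic exchanger): Q = ṁ_c·Cp_c·(T_c,out − T_c,in)
T_c,out = 27.0 + 1237.6/(19.0 × 1.84) = 62.401 °C

T_c,out = 62.4 °C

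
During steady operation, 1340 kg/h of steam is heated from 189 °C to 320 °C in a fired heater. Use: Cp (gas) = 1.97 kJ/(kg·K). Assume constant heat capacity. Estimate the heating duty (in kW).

Q = ṁ·Cp·ΔT = 1340 × 1.97 × (320 − 189) = 345810 kJ/h
Converting: 345810 / 3600 s = 96.059 kW

Q = 96.1 kW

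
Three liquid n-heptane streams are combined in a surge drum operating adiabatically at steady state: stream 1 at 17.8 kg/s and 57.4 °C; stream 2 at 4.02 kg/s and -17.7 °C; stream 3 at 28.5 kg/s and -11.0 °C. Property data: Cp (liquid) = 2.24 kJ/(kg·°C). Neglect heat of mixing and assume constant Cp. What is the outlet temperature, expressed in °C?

T_out = 12.7 °C

Adiabatic, steady state ⇒ Σ ṁᵢCp,ᵢ(T_out − Tᵢ) = 0
Σ ṁᵢCp,ᵢTᵢ = 17.8×2.24×57.4 + 4.02×2.24×-17.7 + 28.5×2.24×-11.0 = 1427
Σ ṁᵢCp,ᵢ = 17.8×2.24 + 4.02×2.24 + 28.5×2.24 = 112.72
T_out = 1427 / 112.72 = 12.66 °C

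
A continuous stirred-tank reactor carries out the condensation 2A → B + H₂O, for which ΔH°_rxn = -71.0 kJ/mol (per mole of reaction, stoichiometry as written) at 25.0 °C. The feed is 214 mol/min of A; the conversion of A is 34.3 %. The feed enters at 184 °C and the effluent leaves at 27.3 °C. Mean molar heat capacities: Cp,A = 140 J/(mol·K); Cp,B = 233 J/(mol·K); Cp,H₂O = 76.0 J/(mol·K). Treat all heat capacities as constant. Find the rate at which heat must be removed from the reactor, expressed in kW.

Extent of reaction ξ = 0.343 × 214 / 2 = 36.701 mol/min
Reaction term: ξ·ΔH°_rxn = 36.701 × -71.0 = -2605.8 kJ/min
Sensible, feed 184→25 °C: -4763.6 kJ/min
Outlet flows (mol/min): A 140.6, B 36.701, H₂O 36.701
Sensible, products 25→27.3 °C: 71.356 kJ/min
Q = ΔH = -7298.1 kJ/min = -121.63 kW
Heat removed = 121.63 kW

Q_out = 122 kW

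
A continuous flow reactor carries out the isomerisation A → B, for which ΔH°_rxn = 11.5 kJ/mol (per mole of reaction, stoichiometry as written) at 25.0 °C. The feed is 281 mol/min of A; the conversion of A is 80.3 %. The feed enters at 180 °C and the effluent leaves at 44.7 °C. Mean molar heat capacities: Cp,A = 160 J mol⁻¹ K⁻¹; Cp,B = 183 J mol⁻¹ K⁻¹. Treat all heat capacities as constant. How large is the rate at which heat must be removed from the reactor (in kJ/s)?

Q_out = 56.4 kJ/s

Extent of reaction ξ = 0.803 × 281 = 225.64 mol/min
Reaction term: ξ·ΔH°_rxn = 225.64 × 11.5 = 2594.9 kJ/min
Sensible, feed 180→25 °C: -6968.8 kJ/min
Outlet flows (mol/min): A 55.357, B 225.64
Sensible, products 25→44.7 °C: 987.95 kJ/min
Q = ΔH = -3386 kJ/min = -56.433 kW
Heat removed = 56.433 kJ/s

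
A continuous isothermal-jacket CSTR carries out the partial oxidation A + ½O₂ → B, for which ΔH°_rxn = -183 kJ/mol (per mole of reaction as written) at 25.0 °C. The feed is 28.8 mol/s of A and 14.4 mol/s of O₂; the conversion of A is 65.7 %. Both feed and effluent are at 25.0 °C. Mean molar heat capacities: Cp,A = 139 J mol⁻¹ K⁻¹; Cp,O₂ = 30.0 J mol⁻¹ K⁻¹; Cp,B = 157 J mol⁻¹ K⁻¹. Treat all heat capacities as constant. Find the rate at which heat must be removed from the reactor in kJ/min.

Extent of reaction ξ = 0.657 × 28.8 = 18.922 mol/s
Reaction term: ξ·ΔH°_rxn = 18.922 × -183 = -3462.7 kJ/s
Q = ΔH = -3462.7 kJ/s = -3462.7 kW
Heat removed = 207760 kJ/min

Q_out = 208000 kJ/min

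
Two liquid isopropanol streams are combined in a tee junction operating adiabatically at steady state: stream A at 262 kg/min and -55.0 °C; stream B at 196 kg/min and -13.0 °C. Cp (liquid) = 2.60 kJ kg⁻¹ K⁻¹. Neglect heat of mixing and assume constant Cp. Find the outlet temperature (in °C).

Adiabatic, steady state ⇒ Σ ṁᵢCp,ᵢ(T_out − Tᵢ) = 0
T_out = Σ ṁᵢCp,ᵢTᵢ / Σ ṁᵢCp,ᵢ
      = -44091 / 1190.8 = -37.026 °C

T_out = -37.0 °C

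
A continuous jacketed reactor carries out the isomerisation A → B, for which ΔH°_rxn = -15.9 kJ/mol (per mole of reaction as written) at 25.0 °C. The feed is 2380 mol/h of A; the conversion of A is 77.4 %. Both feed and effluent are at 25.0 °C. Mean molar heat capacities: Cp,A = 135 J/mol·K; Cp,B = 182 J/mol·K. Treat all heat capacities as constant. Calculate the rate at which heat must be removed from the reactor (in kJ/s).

Extent of reaction ξ = 0.774 × 2380 = 1842.1 mol/h
Reaction term: ξ·ΔH°_rxn = 1842.1 × -15.9 = -29290 kJ/h
Q = ΔH = -29290 kJ/h = -8.136 kW
Heat removed = 8.136 kJ/s

Q_out = 8.14 kJ/s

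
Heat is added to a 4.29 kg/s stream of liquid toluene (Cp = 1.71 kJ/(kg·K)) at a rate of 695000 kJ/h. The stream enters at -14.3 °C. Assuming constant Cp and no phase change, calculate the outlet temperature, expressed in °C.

T_out = 12.0 °C

Q = 695000 kJ/h = 193.06 kJ/s
ΔT = Q/(ṁ·Cp) = 193.06/(4.29×1.71) = 26.317 K
T_out = -14.3 + 26.317 = 12.017 °C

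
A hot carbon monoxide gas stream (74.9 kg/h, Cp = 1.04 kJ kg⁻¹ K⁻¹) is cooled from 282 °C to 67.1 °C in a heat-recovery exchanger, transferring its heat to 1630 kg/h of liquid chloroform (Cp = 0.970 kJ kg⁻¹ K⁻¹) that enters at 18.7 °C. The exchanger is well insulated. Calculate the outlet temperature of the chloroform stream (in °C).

T_c,out = 29.3 °C

Heat released by hot stream: Q = 74.9 × 1.04 × (282 − 67.1) = 16740 kJ/h
Energy balance on cold side (adiabatic exchanger): Q = ṁ_c·Cp_c·(T_c,out − T_c,in)
T_c,out = 18.7 + 16740/(1630 × 0.970) = 29.287 °C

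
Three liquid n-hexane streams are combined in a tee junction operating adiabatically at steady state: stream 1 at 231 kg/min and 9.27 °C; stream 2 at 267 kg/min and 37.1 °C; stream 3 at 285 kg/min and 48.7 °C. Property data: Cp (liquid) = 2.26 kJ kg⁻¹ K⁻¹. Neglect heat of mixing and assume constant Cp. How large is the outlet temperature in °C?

T_out = 33.1 °C

No heat crosses the boundary, so H_out = H_in.
Σ ṁᵢCp,ᵢTᵢ = 231×2.26×9.27 + 267×2.26×37.1 + 285×2.26×48.7 = 58594
Σ ṁᵢCp,ᵢ = 231×2.26 + 267×2.26 + 285×2.26 = 1769.6
T_out = 58594 / 1769.6 = 33.112 °C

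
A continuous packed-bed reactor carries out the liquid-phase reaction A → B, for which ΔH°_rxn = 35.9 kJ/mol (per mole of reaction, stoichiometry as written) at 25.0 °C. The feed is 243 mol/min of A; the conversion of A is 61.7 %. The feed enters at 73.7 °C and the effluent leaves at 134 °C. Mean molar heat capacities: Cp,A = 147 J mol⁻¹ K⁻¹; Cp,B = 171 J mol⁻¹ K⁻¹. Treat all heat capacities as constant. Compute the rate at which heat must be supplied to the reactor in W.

Q_in = 132000 W

Extent of reaction ξ = 0.617 × 243 = 149.93 mol/min
Reaction term: ξ·ΔH°_rxn = 149.93 × 35.9 = 5382.5 kJ/min
Sensible, feed 73.7→25 °C: -1739.6 kJ/min
Outlet flows (mol/min): A 93.069, B 149.93
Sensible, products 25→134 °C: 4285.8 kJ/min
Q = ΔH = 7928.7 kJ/min = 132.15 kW
Heat supplied = 132150 W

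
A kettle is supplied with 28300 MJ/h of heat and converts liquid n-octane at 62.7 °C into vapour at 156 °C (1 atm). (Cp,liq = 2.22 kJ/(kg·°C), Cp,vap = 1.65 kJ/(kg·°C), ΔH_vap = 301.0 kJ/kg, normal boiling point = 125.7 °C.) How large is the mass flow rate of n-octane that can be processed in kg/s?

Δh = 2.22×(125.7−62.7) + 301.0 + 1.65×(156−125.7) = 490.86 kJ/kg
Q = 28300 MJ/h = 7861.1 kJ/s = 7861.1 kJ/s
ṁ = Q/Δh = 7861.1 / 490.86 = 16.015 kg/s

ṁ = 16.0 kg/s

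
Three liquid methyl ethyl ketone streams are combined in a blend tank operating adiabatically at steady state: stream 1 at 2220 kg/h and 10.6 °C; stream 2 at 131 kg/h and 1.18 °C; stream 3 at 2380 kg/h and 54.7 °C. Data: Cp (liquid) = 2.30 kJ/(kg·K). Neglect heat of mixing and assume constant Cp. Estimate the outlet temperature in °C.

T_out = 32.5 °C

Adiabatic, steady state ⇒ Σ ṁᵢCp,ᵢ(T_out − Tᵢ) = 0
T_out = Σ ṁᵢCp,ᵢTᵢ / Σ ṁᵢCp,ᵢ
      = 353910 / 10881 = 32.524 °C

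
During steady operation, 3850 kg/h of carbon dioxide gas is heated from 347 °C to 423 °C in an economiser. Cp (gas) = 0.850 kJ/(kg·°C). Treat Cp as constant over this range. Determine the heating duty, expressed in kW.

Q = ṁ·Cp·ΔT = 3850 × 0.850 × (423 − 347) = 248710 kJ/h
Converting: 248710 / 3600 s = 69.086 kW

Q = 69.1 kW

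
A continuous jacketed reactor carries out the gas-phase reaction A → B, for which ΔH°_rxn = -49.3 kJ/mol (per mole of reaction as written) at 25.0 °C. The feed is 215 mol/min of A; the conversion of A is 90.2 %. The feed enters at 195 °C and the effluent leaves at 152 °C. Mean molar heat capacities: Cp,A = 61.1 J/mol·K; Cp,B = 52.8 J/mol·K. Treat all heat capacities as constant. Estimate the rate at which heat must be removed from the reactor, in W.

Extent of reaction ξ = 0.902 × 215 = 193.93 mol/min
Reaction term: ξ·ΔH°_rxn = 193.93 × -49.3 = -9560.7 kJ/min
Sensible, feed 195→25 °C: -2233.2 kJ/min
Outlet flows (mol/min): A 21.07, B 193.93
Sensible, products 25→152 °C: 1463.9 kJ/min
Q = ΔH = -10330 kJ/min = -172.17 kW
Heat removed = 172170 W

Q_out = 172000 W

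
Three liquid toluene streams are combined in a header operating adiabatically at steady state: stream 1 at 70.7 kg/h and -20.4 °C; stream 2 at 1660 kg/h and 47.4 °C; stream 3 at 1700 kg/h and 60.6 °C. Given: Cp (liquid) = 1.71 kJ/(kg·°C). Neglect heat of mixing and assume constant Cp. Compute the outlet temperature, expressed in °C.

T_out = 52.5 °C

No heat crosses the boundary, so H_out = H_in.
Σ ṁᵢCp,ᵢTᵢ = 70.7×1.71×-20.4 + 1660×1.71×47.4 + 1700×1.71×60.6 = 308250
Σ ṁᵢCp,ᵢ = 70.7×1.71 + 1660×1.71 + 1700×1.71 = 5866.5
T_out = 308250 / 5866.5 = 52.544 °C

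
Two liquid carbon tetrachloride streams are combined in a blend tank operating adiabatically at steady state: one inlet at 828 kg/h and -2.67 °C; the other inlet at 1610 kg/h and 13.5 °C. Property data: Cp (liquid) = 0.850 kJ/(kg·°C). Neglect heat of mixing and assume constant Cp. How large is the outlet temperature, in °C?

T_out = 8.01 °C

No heat crosses the boundary, so H_out = H_in.
Σ ṁᵢCp,ᵢTᵢ = 828×0.850×-2.67 + 1610×0.850×13.5 = 16596
Σ ṁᵢCp,ᵢ = 828×0.850 + 1610×0.850 = 2072.3
T_out = 16596 / 2072.3 = 8.0083 °C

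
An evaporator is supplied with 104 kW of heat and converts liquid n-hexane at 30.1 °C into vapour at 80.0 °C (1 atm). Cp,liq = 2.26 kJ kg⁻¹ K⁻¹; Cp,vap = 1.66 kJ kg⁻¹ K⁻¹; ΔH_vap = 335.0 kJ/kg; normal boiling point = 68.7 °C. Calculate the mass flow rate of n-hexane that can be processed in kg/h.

ṁ = 849 kg/h

Δh = 2.26×(68.7−30.1) + 335.0 + 1.66×(80.0−68.7) = 440.99 kJ/kg
Q = 104 kW = 104 kJ/s = 374400 kJ/h
ṁ = Q/Δh = 374400 / 440.99 = 848.99 kg/h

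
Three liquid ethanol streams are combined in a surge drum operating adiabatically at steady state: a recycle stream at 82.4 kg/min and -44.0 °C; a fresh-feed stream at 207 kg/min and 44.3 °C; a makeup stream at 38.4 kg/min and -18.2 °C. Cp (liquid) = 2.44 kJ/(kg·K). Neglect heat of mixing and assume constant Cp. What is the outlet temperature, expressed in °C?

Energy balance with Q = 0: Σ ṁᵢCp,ᵢ(T_out − Tᵢ) = 0
T_out = Σ ṁᵢCp,ᵢTᵢ / Σ ṁᵢCp,ᵢ
      = 11823 / 799.83 = 14.782 °C

T_out = 14.8 °C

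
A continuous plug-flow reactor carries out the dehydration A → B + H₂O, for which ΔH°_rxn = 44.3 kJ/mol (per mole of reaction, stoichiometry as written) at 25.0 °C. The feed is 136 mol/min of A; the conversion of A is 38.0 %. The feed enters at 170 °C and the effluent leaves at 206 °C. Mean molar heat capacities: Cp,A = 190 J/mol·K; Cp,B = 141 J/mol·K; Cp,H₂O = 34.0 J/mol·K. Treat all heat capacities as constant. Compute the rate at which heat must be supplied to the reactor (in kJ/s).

Q_in = 51.3 kJ/s

Extent of reaction ξ = 0.380 × 136 = 51.68 mol/min
Reaction term: ξ·ΔH°_rxn = 51.68 × 44.3 = 2289.4 kJ/min
Sensible, feed 170→25 °C: -3746.8 kJ/min
Outlet flows (mol/min): A 84.32, B 51.68, H₂O 51.68
Sensible, products 25→206 °C: 4536.7 kJ/min
Q = ΔH = 3079.4 kJ/min = 51.323 kW
Heat supplied = 51.323 kJ/s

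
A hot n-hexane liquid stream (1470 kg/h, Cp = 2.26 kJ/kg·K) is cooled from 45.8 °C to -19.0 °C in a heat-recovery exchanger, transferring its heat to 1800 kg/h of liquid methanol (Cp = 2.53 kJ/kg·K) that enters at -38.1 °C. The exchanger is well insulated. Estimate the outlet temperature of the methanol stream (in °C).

Heat released by hot stream: Q = 1470 × 2.26 × (45.8 − -19.0) = 215280 kJ/h
Energy balance on cold side (adiabatic exchanger): Q = ṁ_c·Cp_c·(T_c,out − T_c,in)
T_c,out = -38.1 + 215280/(1800 × 2.53) = 9.1724 °C

T_c,out = 9.17 °C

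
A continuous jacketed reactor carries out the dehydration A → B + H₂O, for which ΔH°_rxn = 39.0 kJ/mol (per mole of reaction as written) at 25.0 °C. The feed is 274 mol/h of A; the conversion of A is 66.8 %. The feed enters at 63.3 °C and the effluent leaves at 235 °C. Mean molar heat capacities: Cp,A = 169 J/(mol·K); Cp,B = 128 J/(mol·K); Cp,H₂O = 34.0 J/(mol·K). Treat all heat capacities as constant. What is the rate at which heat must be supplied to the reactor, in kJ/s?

Extent of reaction ξ = 0.668 × 274 = 183.03 mol/h
Reaction term: ξ·ΔH°_rxn = 183.03 × 39.0 = 7138.2 kJ/h
Sensible, feed 63.3→25 °C: -1773.5 kJ/h
Outlet flows (mol/h): A 90.968, B 183.03, H₂O 183.03
Sensible, products 25→235 °C: 9455.2 kJ/h
Q = ΔH = 14820 kJ/h = 4.1166 kW
Heat supplied = 4.1166 kJ/s

Q_in = 4.12 kJ/s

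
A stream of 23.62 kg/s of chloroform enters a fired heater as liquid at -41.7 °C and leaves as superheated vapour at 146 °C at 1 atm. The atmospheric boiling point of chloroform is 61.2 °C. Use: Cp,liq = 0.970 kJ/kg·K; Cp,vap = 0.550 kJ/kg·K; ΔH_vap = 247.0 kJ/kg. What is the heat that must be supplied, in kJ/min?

liquid -41.7→61.2 °C: 99.813 kJ/kg
vaporisation at 61.2 °C: 247 kJ/kg
vapour 61.2→146 °C: 46.64 kJ/kg
Δh = 99.813 + 247 + 46.64 = 393.45 kJ/kg
Q = ṁ·Δh = 23.62 kg/s × 393.45 kJ/kg = 9293.4 kJ/s
|Q| = 9293.4 kW = 557600 kJ/min

Q = 558000 kJ/min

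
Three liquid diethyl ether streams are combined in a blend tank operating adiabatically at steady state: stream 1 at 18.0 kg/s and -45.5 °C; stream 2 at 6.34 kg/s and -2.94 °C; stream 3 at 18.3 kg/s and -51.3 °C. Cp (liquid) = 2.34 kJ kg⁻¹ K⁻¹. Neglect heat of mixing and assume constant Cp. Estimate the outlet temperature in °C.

T_out = -41.7 °C

Adiabatic, steady state ⇒ Σ ṁᵢCp,ᵢ(T_out − Tᵢ) = 0
Σ ṁᵢCp,ᵢTᵢ = 18.0×2.34×-45.5 + 6.34×2.34×-2.94 + 18.3×2.34×-51.3 = -4156.8
Σ ṁᵢCp,ᵢ = 18.0×2.34 + 6.34×2.34 + 18.3×2.34 = 99.778
T_out = -4156.8 / 99.778 = -41.661 °C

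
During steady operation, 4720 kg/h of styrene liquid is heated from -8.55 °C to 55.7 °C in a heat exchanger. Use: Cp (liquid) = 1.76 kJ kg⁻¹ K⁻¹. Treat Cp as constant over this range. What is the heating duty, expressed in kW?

Q = 148 kW

Q = ṁ·Cp·ΔT = 4720 × 1.76 × (55.7 − -8.55) = 533740 kJ/h
Converting: 533740 / 3600 s = 148.26 kW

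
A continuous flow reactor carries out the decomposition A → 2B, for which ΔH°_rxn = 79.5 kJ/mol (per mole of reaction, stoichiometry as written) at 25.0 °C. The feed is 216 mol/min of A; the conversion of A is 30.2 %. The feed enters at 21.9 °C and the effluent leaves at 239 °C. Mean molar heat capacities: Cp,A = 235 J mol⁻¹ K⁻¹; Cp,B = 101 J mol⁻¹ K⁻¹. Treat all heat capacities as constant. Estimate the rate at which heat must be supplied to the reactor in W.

Extent of reaction ξ = 0.302 × 216 = 65.232 mol/min
Reaction term: ξ·ΔH°_rxn = 65.232 × 79.5 = 5185.9 kJ/min
Sensible, feed 21.9→25 °C: 157.36 kJ/min
Outlet flows (mol/min): A 150.77, B 130.46
Sensible, products 25→239 °C: 10402 kJ/min
Q = ΔH = 15745 kJ/min = 262.42 kW
Heat supplied = 262420 W

Q_in = 262000 W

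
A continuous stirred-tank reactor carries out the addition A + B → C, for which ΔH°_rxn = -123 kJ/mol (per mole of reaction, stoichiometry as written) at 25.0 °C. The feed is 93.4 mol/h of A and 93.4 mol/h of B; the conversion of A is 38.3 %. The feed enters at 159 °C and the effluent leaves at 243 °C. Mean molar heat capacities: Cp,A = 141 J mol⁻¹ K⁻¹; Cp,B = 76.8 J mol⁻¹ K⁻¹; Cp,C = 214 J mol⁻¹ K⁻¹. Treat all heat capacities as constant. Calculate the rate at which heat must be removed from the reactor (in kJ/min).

Extent of reaction ξ = 0.383 × 93.4 = 35.772 mol/h
Reaction term: ξ·ΔH°_rxn = 35.772 × -123 = -4400 kJ/h
Sensible, feed 159→25 °C: -2725.9 kJ/h
Outlet flows (mol/h): A 57.628, B 57.628, C 35.772
Sensible, products 25→243 °C: 4405 kJ/h
Q = ΔH = -2720.8 kJ/h = -0.75579 kW
Heat removed = 45.347 kJ/min

Q_out = 45.3 kJ/min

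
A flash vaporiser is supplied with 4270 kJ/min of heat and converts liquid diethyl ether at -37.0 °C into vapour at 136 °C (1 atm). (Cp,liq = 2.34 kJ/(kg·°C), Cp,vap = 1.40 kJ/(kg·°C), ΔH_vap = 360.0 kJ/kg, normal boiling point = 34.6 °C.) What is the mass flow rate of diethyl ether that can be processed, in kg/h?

ṁ = 383 kg/h

Δh = 2.34×(34.6−-37.0) + 360.0 + 1.40×(136−34.6) = 669.5 kJ/kg
Q = 4270 kJ/min = 71.167 kJ/s = 256200 kJ/h
ṁ = Q/Δh = 256200 / 669.5 = 382.67 kg/h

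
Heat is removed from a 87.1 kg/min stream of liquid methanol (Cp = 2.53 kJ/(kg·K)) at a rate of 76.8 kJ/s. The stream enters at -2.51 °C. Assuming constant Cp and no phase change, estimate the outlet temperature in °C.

T_out = -23.4 °C

Q = 76.8 kJ/s = 4608 kJ/min
ΔT = Q/(ṁ·Cp) = 4608/(87.1×2.53) = 20.911 K
T_out = -2.51 − 20.911 = -23.421 °C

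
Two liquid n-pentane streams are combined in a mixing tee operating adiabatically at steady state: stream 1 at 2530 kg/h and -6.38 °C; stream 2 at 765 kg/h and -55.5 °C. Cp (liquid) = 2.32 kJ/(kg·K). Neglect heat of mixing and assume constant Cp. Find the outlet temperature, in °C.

Energy balance with Q = 0: Σ ṁᵢCp,ᵢ(T_out − Tᵢ) = 0
T_out = Σ ṁᵢCp,ᵢTᵢ / Σ ṁᵢCp,ᵢ
      = -135950 / 7644.4 = -17.784 °C

T_out = -17.8 °C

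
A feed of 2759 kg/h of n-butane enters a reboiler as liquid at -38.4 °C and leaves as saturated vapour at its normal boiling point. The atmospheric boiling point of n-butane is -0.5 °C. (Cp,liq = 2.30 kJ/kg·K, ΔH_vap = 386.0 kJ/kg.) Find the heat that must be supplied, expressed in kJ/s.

Q = 363 kJ/s

liquid -38.4→-0.5 °C: 87.17 kJ/kg
vaporisation at -0.5 °C: 386 kJ/kg
Δh = 87.17 + 386 = 473.17 kJ/kg
Q = ṁ·Δh = 2759 kg/h × 473.17 kJ/kg = 1.3055e+06 kJ/h
|Q| = 362.63 kW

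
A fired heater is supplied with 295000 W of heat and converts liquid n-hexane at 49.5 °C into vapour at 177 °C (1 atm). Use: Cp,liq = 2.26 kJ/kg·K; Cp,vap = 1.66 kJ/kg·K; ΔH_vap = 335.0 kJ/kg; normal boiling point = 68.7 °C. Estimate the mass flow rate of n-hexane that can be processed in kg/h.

Δh = 2.26×(68.7−49.5) + 335.0 + 1.66×(177−68.7) = 558.17 kJ/kg
Q = 295000 W = 295 kJ/s = 1.062e+06 kJ/h
ṁ = Q/Δh = 1.062e+06 / 558.17 = 1902.6 kg/h

ṁ = 1900 kg/h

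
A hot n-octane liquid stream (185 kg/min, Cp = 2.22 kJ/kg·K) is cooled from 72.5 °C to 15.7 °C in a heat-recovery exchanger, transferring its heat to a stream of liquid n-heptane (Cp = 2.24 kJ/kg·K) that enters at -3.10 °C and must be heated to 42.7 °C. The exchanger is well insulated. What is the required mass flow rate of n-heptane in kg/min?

ṁ_c = 227 kg/min

Heat released by hot stream: Q = 185 × 2.22 × (72.5 − 15.7) = 23328 kJ/min
Energy balance on cold side (adiabatic exchanger): Q = ṁ_c·Cp_c·(T_c,out − T_c,in)
ṁ_c = 23328 / [2.24 × (42.7 − -3.10)] = 227.38 kg/min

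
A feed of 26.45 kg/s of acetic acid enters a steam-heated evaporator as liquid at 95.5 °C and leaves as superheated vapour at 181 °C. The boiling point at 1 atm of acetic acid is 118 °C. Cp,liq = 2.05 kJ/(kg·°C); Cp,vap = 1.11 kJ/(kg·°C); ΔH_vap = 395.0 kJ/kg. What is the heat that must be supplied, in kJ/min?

liquid 95.5→118 °C: 46.125 kJ/kg
vaporisation at 118 °C: 395 kJ/kg
vapour 118→181 °C: 69.93 kJ/kg
Δh = 46.125 + 395 + 69.93 = 511.06 kJ/kg
Q = ṁ·Δh = 26.45 kg/s × 511.06 kJ/kg = 13517 kJ/s
|Q| = 13517 kW = 811040 kJ/min

Q = 811000 kJ/min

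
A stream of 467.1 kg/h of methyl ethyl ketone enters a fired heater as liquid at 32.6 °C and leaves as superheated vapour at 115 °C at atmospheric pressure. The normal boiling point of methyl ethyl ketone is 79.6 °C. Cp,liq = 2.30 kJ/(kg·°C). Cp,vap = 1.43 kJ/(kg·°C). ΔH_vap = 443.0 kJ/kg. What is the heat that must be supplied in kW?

liquid 32.6→79.6 °C: 108.1 kJ/kg
vaporisation at 79.6 °C: 443 kJ/kg
vapour 79.6→115 °C: 50.622 kJ/kg
Δh = 108.1 + 443 + 50.622 = 601.72 kJ/kg
Q = ṁ·Δh = 467.1 kg/h × 601.72 kJ/kg = 281060 kJ/h
|Q| = 78.073 kW

Q = 78.1 kW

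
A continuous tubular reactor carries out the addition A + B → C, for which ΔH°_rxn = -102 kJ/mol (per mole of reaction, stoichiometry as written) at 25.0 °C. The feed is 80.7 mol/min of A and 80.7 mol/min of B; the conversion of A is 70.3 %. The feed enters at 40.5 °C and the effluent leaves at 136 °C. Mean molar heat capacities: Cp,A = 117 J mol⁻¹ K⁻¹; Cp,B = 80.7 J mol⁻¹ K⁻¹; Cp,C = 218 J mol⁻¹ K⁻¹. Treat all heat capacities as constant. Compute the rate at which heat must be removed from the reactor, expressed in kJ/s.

Q_out = 68.9 kJ/s

Extent of reaction ξ = 0.703 × 80.7 = 56.732 mol/min
Reaction term: ξ·ΔH°_rxn = 56.732 × -102 = -5786.7 kJ/min
Sensible, feed 40.5→25 °C: -247.29 kJ/min
Outlet flows (mol/min): A 23.968, B 23.968, C 56.732
Sensible, products 25→136 °C: 1898.8 kJ/min
Q = ΔH = -4135.2 kJ/min = -68.92 kW
Heat removed = 68.92 kJ/s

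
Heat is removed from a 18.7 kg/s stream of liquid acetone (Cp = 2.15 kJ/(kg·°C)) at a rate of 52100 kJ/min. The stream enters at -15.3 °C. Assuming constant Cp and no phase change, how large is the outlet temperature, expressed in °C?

Q = 52100 kJ/min = 868.33 kJ/s
ΔT = Q/(ṁ·Cp) = 868.33/(18.7×2.15) = 21.598 K
T_out = -15.3 − 21.598 = -36.898 °C

T_out = -36.9 °C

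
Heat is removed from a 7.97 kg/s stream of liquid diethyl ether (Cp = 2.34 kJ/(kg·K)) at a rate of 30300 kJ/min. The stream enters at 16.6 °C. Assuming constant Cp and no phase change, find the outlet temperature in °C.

T_out = -10.5 °C

Q = 30300 kJ/min = 505 kJ/s
ΔT = Q/(ṁ·Cp) = 505/(7.97×2.34) = 27.078 K
T_out = 16.6 − 27.078 = -10.478 °C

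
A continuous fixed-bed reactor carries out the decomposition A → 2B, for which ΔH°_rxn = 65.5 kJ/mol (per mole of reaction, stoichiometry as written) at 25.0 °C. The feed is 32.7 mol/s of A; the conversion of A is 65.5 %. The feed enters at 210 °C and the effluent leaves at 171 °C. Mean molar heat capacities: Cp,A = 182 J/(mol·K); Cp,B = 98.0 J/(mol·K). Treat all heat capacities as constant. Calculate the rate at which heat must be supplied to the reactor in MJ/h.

Q_in = 4370 MJ/h

Extent of reaction ξ = 0.655 × 32.7 = 21.419 mol/s
Reaction term: ξ·ΔH°_rxn = 21.419 × 65.5 = 1402.9 kJ/s
Sensible, feed 210→25 °C: -1101 kJ/s
Outlet flows (mol/s): A 11.282, B 42.837
Sensible, products 25→171 °C: 912.68 kJ/s
Q = ΔH = 1214.6 kJ/s = 1214.6 kW
Heat supplied = 4372.5 MJ/h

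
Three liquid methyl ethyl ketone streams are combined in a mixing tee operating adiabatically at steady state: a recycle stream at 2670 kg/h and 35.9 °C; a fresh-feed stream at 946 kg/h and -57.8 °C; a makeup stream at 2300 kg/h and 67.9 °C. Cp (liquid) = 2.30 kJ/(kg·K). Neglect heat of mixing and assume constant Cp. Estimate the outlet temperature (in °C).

No heat crosses the boundary, so H_out = H_in.
T_out = Σ ṁᵢCp,ᵢTᵢ / Σ ṁᵢCp,ᵢ
      = 453890 / 13607 = 33.358 °C

T_out = 33.4 °C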